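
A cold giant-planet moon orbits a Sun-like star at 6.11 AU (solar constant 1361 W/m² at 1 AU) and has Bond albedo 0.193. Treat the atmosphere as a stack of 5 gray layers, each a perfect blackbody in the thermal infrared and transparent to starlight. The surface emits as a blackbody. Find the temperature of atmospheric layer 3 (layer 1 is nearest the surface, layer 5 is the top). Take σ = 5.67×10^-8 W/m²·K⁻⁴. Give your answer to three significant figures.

140 K

Irradiance scales as 1/d², so S = 1361 W/m² × (1/6.11)² = 36.46 W/m².
Top-of-atmosphere balance: σT_e⁴ = S(1−α)/4 = 7.355 W/m² → T_e = 106.7 K.
Each opaque layer satisfies 2T_j⁴ = T_{j−1}⁴ + T_{j+1}⁴, giving T_k⁴ = (N+1−k)T_e⁴.
T_3 = (3)^(1/4)·106.7 = 140.5 K.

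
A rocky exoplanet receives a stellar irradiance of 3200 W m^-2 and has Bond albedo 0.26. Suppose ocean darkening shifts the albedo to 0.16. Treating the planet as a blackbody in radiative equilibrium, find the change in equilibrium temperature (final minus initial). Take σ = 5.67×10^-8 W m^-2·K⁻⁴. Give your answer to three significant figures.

With α = 0.26, T₁ = 319.7 K.
After:  T₂ = [3200·0.84/(4σ)]^(1/4) = 329.9 K.
ΔT = T₂ − T₁ = 10.29 K.

10.3 K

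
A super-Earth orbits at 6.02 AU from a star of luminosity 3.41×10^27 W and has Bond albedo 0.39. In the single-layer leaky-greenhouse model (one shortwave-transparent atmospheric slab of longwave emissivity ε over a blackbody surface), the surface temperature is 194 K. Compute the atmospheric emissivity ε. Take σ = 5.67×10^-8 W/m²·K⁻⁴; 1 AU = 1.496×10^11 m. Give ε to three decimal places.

0.729

Orbital distance: d = 6.02 AU = 9.006×10^11 m.
Flux at the orbit: S = L/(4πd²) = 3.41×10^27/(4π·(9.01×10^11)²) = 334.6 W/m².
Effective temperature: T_e = [S(1−α)/(4σ)]^(1/4) = 173.2 K.
Inverting T_s⁴ = 2T_e⁴/(2−ε): (T_e/T_s)⁴ = 0.6353, so ε = 2(1 − 0.6353) = 0.7294.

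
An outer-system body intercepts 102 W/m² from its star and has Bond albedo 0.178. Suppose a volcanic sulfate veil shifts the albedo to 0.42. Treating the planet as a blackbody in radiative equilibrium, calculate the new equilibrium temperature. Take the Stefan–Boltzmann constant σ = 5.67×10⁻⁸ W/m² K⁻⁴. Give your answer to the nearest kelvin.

127 K

T₂ = [S(1−α₂)/(4σ)]^(1/4) = [102.0·0.58/(4σ)]^(1/4) = 127.1 K.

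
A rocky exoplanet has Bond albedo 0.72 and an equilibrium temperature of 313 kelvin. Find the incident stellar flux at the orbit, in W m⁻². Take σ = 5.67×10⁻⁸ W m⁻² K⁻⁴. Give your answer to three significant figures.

Invert the energy balance for S: S = 4σT⁴/(1−α).
σT⁴ = 5.67×10⁻⁸·(313)⁴ = 544.2 W m⁻².
S = 4·544.2/0.28 = 7774 W m⁻².

7770 W m⁻²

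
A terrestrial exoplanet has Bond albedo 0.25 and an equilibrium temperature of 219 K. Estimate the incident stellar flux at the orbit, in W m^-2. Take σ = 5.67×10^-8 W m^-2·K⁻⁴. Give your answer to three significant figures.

696 W m^-2

From S(1−α)/4 = σT⁴: S = 4σT⁴/(1−α).
The emitted flux is σT⁴ = 130.4 W m^-2.
So S = 4×130.4/(1−0.25) = 695.6 W m^-2.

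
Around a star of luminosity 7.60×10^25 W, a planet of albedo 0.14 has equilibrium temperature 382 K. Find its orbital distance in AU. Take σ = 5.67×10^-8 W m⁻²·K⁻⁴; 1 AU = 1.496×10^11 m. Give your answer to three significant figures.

0.219 AU

Required flux: S = 4σT⁴/(1−α) = 5616 W m⁻².
From L = 4πd²S, d = √(7.60×10^25/(4π·5616)) = 3.282×10^10 m = 0.2194 AU.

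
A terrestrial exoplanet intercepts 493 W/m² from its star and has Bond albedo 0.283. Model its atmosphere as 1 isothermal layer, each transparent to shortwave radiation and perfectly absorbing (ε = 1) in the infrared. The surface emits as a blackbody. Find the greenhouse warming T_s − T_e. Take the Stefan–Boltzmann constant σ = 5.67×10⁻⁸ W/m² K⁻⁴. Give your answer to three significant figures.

37.6 K

Top-of-atmosphere balance: σT_e⁴ = S(1−α)/4 = 88.37 W/m² → T_e = 198.7 K.
T_s = (N+1)^(1/4)·T_e = 236.3 K.
So the greenhouse effect raises the surface by 236.3 − 198.7 = 37.59 K.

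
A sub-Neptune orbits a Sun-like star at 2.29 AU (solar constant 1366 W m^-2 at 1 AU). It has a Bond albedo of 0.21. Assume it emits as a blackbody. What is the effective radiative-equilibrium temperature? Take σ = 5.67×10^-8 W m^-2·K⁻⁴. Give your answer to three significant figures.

By the inverse-square law, S = 1366/2.29² = 260.5 W m^-2.
The planet absorbs (1−α)S over its disc πR² and re-emits over 4πR², so the mean absorbed flux is (1−0.21)·260.5/4 = 51.45 W m^-2.
Set σT⁴ = 51.45 → T = (51.45/σ)^(1/4) = 173.6 K.

174 K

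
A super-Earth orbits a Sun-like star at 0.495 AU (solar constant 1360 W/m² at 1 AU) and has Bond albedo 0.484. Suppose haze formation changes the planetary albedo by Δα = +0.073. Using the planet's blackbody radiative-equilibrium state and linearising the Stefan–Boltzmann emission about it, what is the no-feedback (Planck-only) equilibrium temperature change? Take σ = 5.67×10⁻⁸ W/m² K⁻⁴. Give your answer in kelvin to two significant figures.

-12 K

Flux at the orbit: S = 1360/(0.495)² = 5550 W/m².
The baseline emission temperature is T_e = 335.2 K.
The change in absorbed flux is Δ[S(1−α)/4] = −SΔα/4 = -101.3 W/m².
The Planck feedback parameter is 4σT_e³ = 8.544 W/m²/K.
So ΔT₀ = -101.3/8.544 = -11.9 K.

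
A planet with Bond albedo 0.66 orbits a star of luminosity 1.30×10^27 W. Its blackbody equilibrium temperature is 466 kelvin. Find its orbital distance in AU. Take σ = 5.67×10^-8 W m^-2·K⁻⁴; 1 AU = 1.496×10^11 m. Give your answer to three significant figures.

Required flux: S = 4σT⁴/(1−α) = 31460 W m^-2.
From L = 4πd²S, d = √(1.30×10^27/(4π·31460)) = 5.735×10^10 m = 0.3833 AU.

0.383 AU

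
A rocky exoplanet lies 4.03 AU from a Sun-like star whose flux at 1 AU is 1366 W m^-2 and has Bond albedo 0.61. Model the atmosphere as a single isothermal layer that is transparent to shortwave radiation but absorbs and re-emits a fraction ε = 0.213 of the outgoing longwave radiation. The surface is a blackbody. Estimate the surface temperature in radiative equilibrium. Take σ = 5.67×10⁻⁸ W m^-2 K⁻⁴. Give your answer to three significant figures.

Irradiance scales as 1/d², so S = 1366 W m^-2 × (1/4.03)² = 84.11 W m^-2.
At the top of the atmosphere, σT_e⁴ = S(1−α)/4 = 8.201 W m^-2, giving T_e = 109.7 K.
Surface balance with a leaky layer gives σT_s⁴ = σT_e⁴·2/(2−ε), so T_s = T_e·[2/(2−0.213)]^(1/4) = 112.8 K.

113 K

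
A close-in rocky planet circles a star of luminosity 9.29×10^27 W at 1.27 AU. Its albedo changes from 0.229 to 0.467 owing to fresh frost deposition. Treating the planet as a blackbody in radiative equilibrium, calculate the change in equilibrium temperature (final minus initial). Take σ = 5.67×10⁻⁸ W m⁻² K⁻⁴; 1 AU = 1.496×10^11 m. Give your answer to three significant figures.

d = 1.27 × 1.496×10^11 m = 1.900×10^11 m.
Spreading L over a sphere of radius d: S = 9.29×10^27/(4π·1.90×10^11²) = 20480 W m⁻².
With α = 0.229, T₁ = 513.7 K.
Final:   T₂ = [S(1−0.467)/(4σ)]^(1/4) = 468.4 K.
Change: 468.4 − 513.7 = -45.29 K.

-45.3 K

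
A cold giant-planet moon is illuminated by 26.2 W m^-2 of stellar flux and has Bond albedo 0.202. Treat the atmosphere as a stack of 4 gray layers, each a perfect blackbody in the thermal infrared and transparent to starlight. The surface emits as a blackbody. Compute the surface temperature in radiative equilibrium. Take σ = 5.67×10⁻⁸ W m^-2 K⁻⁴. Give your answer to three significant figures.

OLR = S(1−α)/4 = 5.227 W m^-2; the top layer radiates at T_e = 97.99 K.
Layer-by-layer balance gives σT_s⁴ = (N+1)σT_e⁴, so T_s = 5^¼·97.99 = 146.5 K.

147 K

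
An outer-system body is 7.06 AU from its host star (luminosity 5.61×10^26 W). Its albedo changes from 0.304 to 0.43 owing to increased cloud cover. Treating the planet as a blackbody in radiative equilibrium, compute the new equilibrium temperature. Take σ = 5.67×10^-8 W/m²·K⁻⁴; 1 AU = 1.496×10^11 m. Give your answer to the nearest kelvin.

100 kelvin

d = 7.06 × 1.496×10^11 m = 1.056×10^12 m.
S = L/(4πd²) = 40.02 W/m².
With the new albedo, S(1−α₂)/4 = 5.703 W/m², so T₂ = 100.1 K.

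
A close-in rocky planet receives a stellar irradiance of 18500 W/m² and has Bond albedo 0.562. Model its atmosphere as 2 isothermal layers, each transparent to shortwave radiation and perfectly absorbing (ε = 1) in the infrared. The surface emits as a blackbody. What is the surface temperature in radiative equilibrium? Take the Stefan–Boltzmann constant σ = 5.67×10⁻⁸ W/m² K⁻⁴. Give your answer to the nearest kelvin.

572 K

Top-of-atmosphere balance: σT_e⁴ = S(1−α)/4 = 2026 W/m² → T_e = 434.8 K.
Layer-by-layer balance gives σT_s⁴ = (N+1)σT_e⁴, so T_s = 3^¼·434.8 = 572.2 K.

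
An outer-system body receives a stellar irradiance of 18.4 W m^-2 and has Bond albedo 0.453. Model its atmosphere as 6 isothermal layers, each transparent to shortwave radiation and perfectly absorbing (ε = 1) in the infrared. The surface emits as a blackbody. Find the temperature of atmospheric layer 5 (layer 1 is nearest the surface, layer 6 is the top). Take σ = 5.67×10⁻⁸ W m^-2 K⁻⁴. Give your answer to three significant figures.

97.1 K

OLR = S(1−α)/4 = 2.516 W m^-2; the top layer radiates at T_e = 81.62 K.
Each opaque layer satisfies 2T_j⁴ = T_{j−1}⁴ + T_{j+1}⁴, giving T_k⁴ = (N+1−k)T_e⁴.
With k = 5: T_5 = (6+1−5)^¼·81.62 K = 97.06 K.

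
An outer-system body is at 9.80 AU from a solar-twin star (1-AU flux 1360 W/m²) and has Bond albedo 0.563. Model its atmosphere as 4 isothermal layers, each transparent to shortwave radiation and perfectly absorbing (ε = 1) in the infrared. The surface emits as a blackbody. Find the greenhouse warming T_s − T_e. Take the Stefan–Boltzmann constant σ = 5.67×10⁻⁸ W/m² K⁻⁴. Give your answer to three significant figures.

Flux at the orbit: S = 1360/(9.80)² = 14.16 W/m².
Top-of-atmosphere balance: σT_e⁴ = S(1−α)/4 = 1.547 W/m² → T_e = 72.27 K.
T_s = (N+1)^(1/4)·T_e = 108.1 K.
So the greenhouse effect raises the surface by 108.1 − 72.27 = 35.80 K.

35.8 K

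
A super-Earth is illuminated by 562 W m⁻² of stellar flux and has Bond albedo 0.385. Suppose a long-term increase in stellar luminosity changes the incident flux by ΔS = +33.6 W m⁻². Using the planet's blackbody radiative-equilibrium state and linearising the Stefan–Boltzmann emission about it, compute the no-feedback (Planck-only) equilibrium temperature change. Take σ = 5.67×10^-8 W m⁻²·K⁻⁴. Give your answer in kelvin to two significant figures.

Reference equilibrium: T_e = [S(1−α)/(4σ)]^(1/4) = 197.6 K.
ΔF = Δ[S(1−α)]/4 = (1−0.385)·+33.6/4 = 5.166 W m⁻².
Planck response: λ_P = 4σT_e³ = 4·5.67×10⁻⁸·(197.6)³ = 1.749 W m⁻²/K.
So ΔT₀ = 5.166/1.749 = 2.95 K.

3.0 kelvin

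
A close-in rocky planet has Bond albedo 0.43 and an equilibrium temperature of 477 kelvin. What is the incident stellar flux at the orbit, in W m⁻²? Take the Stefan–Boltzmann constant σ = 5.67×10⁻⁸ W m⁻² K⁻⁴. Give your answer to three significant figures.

20600 W m⁻²

Invert the energy balance for S: S = 4σT⁴/(1−α).
The emitted flux is σT⁴ = 2935 W m⁻².
S = 4·2935/0.57 = 20600 W m⁻².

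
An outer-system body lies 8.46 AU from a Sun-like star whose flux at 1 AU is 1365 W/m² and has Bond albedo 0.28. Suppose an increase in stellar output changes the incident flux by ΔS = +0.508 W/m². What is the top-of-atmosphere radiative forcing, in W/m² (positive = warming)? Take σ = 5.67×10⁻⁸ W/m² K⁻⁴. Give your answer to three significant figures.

0.0914 W/m²

By the inverse-square law, S = 1365/8.46² = 19.07 W/m².
TOA radiative forcing: ΔF = (1−α)ΔS/4 = 0.72·(+0.508)/4 = 0.09144 W/m².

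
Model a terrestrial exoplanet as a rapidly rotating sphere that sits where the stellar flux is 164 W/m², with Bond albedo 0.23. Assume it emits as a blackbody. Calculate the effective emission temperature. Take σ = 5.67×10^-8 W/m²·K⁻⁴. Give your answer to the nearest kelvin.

154 kelvin

Averaging over the sphere, the absorbed flux is S(1−α)/4 = 31.57 W/m².
Balancing against σT⁴: T = (31.57/5.67×10⁻⁸)^(1/4) = 153.6 K.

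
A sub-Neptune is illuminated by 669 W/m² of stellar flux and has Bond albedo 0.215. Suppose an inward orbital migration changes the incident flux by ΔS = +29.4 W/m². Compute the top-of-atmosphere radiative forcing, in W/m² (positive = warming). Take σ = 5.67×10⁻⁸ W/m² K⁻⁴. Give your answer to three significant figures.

5.77 W/m²

ΔF = Δ[S(1−α)]/4 = (1−0.215)·+29.4/4 = 5.770 W/m².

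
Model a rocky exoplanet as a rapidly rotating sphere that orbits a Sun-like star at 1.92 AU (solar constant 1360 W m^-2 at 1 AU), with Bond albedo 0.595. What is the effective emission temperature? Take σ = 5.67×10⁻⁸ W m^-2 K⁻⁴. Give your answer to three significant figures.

160 K

Flux at the orbit: S = 1360/(1.92)² = 368.9 W m^-2.
Averaging over the sphere, the absorbed flux is S(1−α)/4 = 37.35 W m^-2.
Balancing against σT⁴: T = (37.35/5.67×10⁻⁸)^(1/4) = 160.2 K.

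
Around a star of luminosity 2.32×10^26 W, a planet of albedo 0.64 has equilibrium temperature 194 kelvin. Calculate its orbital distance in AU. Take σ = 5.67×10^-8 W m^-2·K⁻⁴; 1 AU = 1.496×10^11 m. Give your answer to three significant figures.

0.961 AU

The flux needed for this T is 4σT⁴/(1−0.64) = 892.4 W m^-2.
Then d = [L/(4πS)]^(1/2) = 1.438×10^11 m, i.e. 0.9615 AU.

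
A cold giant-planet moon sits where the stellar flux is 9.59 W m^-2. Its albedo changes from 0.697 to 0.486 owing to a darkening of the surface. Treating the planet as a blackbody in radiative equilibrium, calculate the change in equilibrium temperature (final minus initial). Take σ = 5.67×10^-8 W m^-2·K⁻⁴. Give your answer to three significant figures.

Before: T₁ = [9.590·0.303/(4σ)]^(1/4) = 59.83 K.
Final:   T₂ = [S(1−0.486)/(4σ)]^(1/4) = 68.28 K.
Change: 68.28 − 59.83 = 8.451 K.

8.45 K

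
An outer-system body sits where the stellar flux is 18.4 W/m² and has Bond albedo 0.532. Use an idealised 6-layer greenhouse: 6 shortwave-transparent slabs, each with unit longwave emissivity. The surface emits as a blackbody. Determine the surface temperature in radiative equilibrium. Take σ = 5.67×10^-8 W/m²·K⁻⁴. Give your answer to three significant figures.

The effective emission temperature is T_e = [S(1−α)/(4σ)]^¼ = 78.50 K.
With N = 6 opaque layers, T_s = (N+1)^(1/4)·T_e = 7^(1/4)·78.50 = 127.7 K.

128 K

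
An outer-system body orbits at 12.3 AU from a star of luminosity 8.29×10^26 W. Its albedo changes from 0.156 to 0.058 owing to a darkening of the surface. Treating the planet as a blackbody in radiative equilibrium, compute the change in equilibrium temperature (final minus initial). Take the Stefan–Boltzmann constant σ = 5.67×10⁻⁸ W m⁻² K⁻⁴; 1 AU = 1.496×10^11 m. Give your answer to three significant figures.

Orbital distance: d = 12.3 AU = 1.840×10^12 m.
S = L/(4πd²) = 19.48 W m⁻².
Initial: T₁ = [S(1−0.156)/(4σ)]^(1/4) = 92.28 K.
With α = 0.058, T₂ = 94.85 K.
ΔT = T₂ − T₁ = 2.569 K.

2.57 K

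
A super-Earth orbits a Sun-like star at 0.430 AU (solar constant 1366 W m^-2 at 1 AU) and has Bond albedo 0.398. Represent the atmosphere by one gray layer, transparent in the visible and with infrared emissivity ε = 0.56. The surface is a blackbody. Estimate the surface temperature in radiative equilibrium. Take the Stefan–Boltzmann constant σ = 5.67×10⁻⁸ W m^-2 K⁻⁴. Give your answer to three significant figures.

Irradiance scales as 1/d², so S = 1366 W m^-2 × (1/0.430)² = 7388 W m^-2.
Effective emission temperature (TOA balance): σT_e⁴ = S(1−α)/4 = 1112 W m^-2 → T_e = 374.2 K.
The surface balance (absorbed SW + ε·downward IR = σT_s⁴) with T_a⁴ = T_s⁴/2 reduces to T_s = T_e·[2/(2−ε)]^¼ = 406.2 K.

406 K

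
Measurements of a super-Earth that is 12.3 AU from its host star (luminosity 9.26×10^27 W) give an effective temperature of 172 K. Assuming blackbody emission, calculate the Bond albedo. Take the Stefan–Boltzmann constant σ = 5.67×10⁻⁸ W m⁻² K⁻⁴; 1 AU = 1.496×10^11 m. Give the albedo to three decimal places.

0.088

Orbital distance: d = 12.3 AU = 1.840×10^12 m.
Flux at the orbit: S = L/(4πd²) = 9.26×10^27/(4π·(1.84×10^12)²) = 217.6 W m⁻².
Rearranging the radiative balance, α = 1 − 4σT⁴/S.
4σT⁴ = 4·5.67×10⁻⁸·(172)⁴ = 198.5 W m⁻².
1−α = 198.5/217.6 = 0.9121, so α = 0.0879.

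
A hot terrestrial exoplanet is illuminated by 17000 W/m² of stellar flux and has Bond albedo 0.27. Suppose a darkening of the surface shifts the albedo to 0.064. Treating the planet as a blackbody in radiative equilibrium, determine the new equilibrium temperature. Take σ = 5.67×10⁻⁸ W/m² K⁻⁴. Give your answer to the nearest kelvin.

New equilibrium: T₂ = [(1−0.064)·17000/(4σ)]^(1/4) = 514.7 K.

515 K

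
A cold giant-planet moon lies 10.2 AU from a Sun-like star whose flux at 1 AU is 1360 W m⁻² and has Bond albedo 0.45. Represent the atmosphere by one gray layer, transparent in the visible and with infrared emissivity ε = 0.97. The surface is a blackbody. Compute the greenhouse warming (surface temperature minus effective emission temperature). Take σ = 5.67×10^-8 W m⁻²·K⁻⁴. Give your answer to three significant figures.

Flux at the orbit: S = 1360/(10.2)² = 13.07 W m⁻².
Effective emission temperature (TOA balance): σT_e⁴ = S(1−α)/4 = 1.797 W m⁻² → T_e = 75.04 K.
Surface balance with a leaky layer gives σT_s⁴ = σT_e⁴·2/(2−ε), so T_s = T_e·[2/(2−0.97)]^(1/4) = 88.58 K.
The atmosphere warms the surface by 13.54 K.

13.5 K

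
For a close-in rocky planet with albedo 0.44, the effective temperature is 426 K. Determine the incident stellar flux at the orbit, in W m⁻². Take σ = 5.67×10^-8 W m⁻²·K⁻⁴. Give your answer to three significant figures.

From S(1−α)/4 = σT⁴: S = 4σT⁴/(1−α).
The emitted flux is σT⁴ = 1867 W m⁻².
S = 4·1867/0.56 = 13340 W m⁻².

13300 W m⁻²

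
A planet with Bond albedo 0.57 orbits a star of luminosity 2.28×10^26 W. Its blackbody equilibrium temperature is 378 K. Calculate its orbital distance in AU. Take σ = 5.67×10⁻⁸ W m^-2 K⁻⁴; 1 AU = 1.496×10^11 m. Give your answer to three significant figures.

The flux needed for this T is 4σT⁴/(1−0.57) = 10770 W m^-2.
S = L/(4πd²) → d = √(L/4πS) = √(2.28×10^26/(4π·10770)) = 4.105×10^10 m = 0.2744 AU.

0.274 AU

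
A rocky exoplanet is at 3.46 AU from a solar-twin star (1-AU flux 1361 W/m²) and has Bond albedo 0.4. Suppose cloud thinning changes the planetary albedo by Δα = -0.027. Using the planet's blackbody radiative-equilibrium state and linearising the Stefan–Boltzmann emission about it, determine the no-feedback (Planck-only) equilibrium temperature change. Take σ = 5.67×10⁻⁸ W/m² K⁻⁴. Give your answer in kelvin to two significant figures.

By the inverse-square law, S = 1361/3.46² = 113.7 W/m².
Unperturbed T_e = [113.7·(1−0.4)/(4σ)]^¼ = 131.7 K.
The change in absorbed flux is Δ[S(1−α)/4] = −SΔα/4 = 0.7674 W/m².
The Planck feedback parameter is 4σT_e³ = 0.5180 W/m²/K.
Hence the no-feedback warming is ΔF/(4σT_e³) = 1.48 K.

1.5 kelvin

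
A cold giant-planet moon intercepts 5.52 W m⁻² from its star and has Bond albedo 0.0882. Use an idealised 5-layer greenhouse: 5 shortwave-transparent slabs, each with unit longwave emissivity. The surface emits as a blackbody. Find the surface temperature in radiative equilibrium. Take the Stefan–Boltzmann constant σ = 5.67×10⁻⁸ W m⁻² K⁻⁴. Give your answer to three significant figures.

107 kelvin

Top-of-atmosphere balance: σT_e⁴ = S(1−α)/4 = 1.258 W m⁻² → T_e = 68.64 K.
For an N-layer opaque stack, T_s⁴ = (N+1)T_e⁴, hence T_s = (6)^(1/4)×68.64 K = 107.4 K.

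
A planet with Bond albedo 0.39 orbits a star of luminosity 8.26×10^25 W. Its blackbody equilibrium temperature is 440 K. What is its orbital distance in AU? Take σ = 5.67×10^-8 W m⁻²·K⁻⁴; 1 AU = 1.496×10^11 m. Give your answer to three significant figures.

0.145 AU

The flux needed for this T is 4σT⁴/(1−0.39) = 13940 W m⁻².
S = L/(4πd²) → d = √(L/4πS) = √(8.26×10^25/(4π·13940)) = 2.172×10^10 m = 0.1452 AU.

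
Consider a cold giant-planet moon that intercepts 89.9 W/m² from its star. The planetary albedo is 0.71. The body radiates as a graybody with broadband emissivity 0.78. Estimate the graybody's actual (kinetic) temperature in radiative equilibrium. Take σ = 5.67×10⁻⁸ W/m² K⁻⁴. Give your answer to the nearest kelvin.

Averaging over the sphere, the absorbed flux is S(1−α)/4 = 6.518 W/m².
Equating to εσT⁴ with ε = 0.78: T = (6.518/0.78σ)^(1/4) = 110.2 K.

110 kelvin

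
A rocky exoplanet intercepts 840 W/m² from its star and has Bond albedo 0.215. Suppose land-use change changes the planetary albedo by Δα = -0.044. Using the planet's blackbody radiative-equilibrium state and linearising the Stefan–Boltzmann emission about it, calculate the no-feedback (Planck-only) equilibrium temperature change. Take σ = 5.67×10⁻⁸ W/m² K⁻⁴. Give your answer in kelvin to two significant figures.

3.3 kelvin

Reference equilibrium: T_e = [S(1−α)/(4σ)]^(1/4) = 232.2 K.
The change in absorbed flux is Δ[S(1−α)/4] = −SΔα/4 = 9.240 W/m².
The Planck feedback parameter is 4σT_e³ = 2.840 W/m²/K.
ΔT₀ = ΔF/λ_P = 9.240/2.840 = 3.25 K.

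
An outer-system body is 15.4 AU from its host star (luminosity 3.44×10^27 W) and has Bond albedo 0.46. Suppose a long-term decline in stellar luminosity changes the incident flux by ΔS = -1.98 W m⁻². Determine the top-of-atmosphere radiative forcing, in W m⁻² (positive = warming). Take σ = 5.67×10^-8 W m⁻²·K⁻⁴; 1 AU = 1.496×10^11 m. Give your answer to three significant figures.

-0.267 W m⁻²

d = 15.4 × 1.496×10^11 m = 2.304×10^12 m.
Flux at the orbit: S = L/(4πd²) = 3.44×10^27/(4π·(2.30×10^12)²) = 51.58 W m⁻².
Only a fraction (1−α) is absorbed and it's spread over 4πR², so ΔF = (1−α)ΔS/4 = -0.2673 W m⁻².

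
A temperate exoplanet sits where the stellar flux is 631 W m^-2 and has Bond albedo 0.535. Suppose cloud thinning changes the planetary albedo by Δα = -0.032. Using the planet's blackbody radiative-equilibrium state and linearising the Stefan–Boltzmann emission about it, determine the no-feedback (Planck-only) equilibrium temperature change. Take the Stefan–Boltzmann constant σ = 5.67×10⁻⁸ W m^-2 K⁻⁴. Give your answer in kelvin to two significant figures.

3.3 K

The baseline emission temperature is T_e = 189.7 K.
The change in absorbed flux is Δ[S(1−α)/4] = −SΔα/4 = 5.048 W m^-2.
Planck response: λ_P = 4σT_e³ = 4·5.67×10⁻⁸·(189.7)³ = 1.547 W m^-2/K.
ΔT₀ = ΔF/λ_P = 5.048/1.547 = 3.26 K.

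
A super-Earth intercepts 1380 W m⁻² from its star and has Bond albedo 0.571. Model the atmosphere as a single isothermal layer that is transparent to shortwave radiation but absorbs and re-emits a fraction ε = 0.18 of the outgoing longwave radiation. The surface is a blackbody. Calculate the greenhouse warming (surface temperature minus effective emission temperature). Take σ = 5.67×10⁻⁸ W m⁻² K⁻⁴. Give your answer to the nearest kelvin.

5 K

The planet radiates to space at T_e = [S(1−α)/(4σ)]^(1/4) = 226.0 K.
The surface balance (absorbed SW + ε·downward IR = σT_s⁴) with T_a⁴ = T_s⁴/2 reduces to T_s = T_e·[2/(2−ε)]^¼ = 231.4 K.
Greenhouse warming: T_s − T_e = 5.393 K.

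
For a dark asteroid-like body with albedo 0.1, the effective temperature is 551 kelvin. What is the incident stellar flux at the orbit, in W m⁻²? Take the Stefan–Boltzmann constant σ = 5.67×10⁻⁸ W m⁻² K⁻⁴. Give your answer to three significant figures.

23200 W m⁻²

From S(1−α)/4 = σT⁴: S = 4σT⁴/(1−α).
σT⁴ = 5.67×10⁻⁸·(551)⁴ = 5226 W m⁻².
So S = 4×5226/(1−0.1) = 23230 W m⁻².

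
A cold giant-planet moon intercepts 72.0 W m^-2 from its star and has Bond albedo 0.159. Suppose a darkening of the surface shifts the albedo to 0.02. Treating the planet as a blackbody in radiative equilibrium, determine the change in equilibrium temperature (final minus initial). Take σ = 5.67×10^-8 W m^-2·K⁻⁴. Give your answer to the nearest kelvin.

5 K

Before: T₁ = [72.00·0.841/(4σ)]^(1/4) = 127.8 K.
After:  T₂ = [72.00·0.98/(4σ)]^(1/4) = 132.8 K.
ΔT = T₂ − T₁ = 4.983 K.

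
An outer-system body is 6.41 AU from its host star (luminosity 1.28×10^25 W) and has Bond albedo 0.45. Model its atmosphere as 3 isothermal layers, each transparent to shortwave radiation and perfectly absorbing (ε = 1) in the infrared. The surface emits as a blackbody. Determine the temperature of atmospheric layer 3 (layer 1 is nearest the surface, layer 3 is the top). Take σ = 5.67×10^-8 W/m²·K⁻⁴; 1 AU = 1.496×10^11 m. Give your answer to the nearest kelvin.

40 K

Orbital distance: d = 6.41 AU = 9.589×10^11 m.
S = L/(4πd²) = 1.108 W/m².
The effective emission temperature is T_e = [S(1−α)/(4σ)]^¼ = 40.48 K.
Each opaque layer satisfies 2T_j⁴ = T_{j−1}⁴ + T_{j+1}⁴, giving T_k⁴ = (N+1−k)T_e⁴.
T_3 = (1)^(1/4)·40.48 = 40.48 K.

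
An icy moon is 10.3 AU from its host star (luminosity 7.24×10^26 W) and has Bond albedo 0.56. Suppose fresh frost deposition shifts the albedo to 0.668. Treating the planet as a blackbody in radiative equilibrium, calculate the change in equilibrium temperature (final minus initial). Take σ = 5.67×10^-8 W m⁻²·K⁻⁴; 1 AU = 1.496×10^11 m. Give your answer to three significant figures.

d = 10.3 × 1.496×10^11 m = 1.541×10^12 m.
S = L/(4πd²) = 24.27 W m⁻².
Before: T₁ = [24.27·0.44/(4σ)]^(1/4) = 82.83 K.
After:  T₂ = [24.27·0.332/(4σ)]^(1/4) = 77.20 K.
Change: 77.20 − 82.83 = -5.632 K.

-5.63 kelvin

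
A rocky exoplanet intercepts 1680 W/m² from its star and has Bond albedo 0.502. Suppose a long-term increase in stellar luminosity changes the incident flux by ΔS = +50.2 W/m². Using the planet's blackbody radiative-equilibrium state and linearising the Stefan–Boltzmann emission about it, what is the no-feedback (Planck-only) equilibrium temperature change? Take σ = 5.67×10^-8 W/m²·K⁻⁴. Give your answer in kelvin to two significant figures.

Reference equilibrium: T_e = [S(1−α)/(4σ)]^(1/4) = 246.4 K.
TOA radiative forcing: ΔF = (1−α)ΔS/4 = 0.498·(+50.2)/4 = 6.250 W/m².
Planck response: λ_P = 4σT_e³ = 4·5.67×10⁻⁸·(246.4)³ = 3.395 W/m²/K.
ΔT₀ = ΔF/λ_P = 6.250/3.395 = 1.84 K.

1.8 K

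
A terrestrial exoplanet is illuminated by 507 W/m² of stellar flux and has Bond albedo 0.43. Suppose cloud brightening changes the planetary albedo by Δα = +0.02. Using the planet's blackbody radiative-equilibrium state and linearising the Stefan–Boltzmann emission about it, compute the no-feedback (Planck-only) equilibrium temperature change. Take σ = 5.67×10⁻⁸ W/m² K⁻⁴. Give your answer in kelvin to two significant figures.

Unperturbed T_e = [507.0·(1−0.43)/(4σ)]^¼ = 188.9 K.
ΔF = −(S/4)Δα = −(507.0/4)×(+0.02) = -2.535 W/m².
Planck response: λ_P = 4σT_e³ = 4·5.67×10⁻⁸·(188.9)³ = 1.530 W/m²/K.
So ΔT₀ = -2.535/1.530 = -1.66 K.

-1.7 kelvin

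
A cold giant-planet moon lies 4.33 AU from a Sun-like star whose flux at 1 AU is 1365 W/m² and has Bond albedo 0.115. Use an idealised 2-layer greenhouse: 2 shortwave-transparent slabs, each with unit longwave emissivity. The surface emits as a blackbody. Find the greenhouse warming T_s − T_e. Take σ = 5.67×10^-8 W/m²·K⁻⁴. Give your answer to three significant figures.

41.0 kelvin

By the inverse-square law, S = 1365/4.33² = 72.80 W/m².
OLR = S(1−α)/4 = 16.11 W/m²; the top layer radiates at T_e = 129.8 K.
T_s = (N+1)^(1/4)·T_e = 170.9 K.
So the greenhouse effect raises the surface by 170.9 − 129.8 = 41.03 K.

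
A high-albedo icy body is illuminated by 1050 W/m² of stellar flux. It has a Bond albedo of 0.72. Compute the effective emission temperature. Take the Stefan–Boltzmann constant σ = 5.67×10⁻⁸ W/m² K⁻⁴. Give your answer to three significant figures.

190 K

The planet absorbs (1−α)S over its disc πR² and re-emits over 4πR², so the mean absorbed flux is (1−0.72)·1050/4 = 73.50 W/m².
In equilibrium σT⁴ equals this, so T = 189.7 K.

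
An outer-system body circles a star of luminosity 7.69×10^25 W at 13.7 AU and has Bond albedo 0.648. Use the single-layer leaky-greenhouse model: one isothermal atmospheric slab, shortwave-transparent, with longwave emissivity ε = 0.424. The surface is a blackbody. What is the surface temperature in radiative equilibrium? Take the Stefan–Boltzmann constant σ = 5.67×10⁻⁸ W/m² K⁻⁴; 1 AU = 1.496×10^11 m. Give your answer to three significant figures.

41.2 K

Orbital distance: d = 13.7 AU = 2.050×10^12 m.
Flux at the orbit: S = L/(4πd²) = 7.69×10^25/(4π·(2.05×10^12)²) = 1.457 W/m².
At the top of the atmosphere, σT_e⁴ = S(1−α)/4 = 0.1282 W/m², giving T_e = 38.78 K.
For a single slab of emissivity ε, T_s⁴ = 2T_e⁴/(2−ε); thus T_s = 38.78·(1.269)^(1/4) = 41.16 K.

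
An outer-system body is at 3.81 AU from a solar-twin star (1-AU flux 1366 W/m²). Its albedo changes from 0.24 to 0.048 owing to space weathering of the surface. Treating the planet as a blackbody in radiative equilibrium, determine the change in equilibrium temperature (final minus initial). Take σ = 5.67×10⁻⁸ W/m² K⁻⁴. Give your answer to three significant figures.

By the inverse-square law, S = 1366/3.81² = 94.10 W/m².
Before: T₁ = [94.10·0.76/(4σ)]^(1/4) = 133.3 K.
Final:   T₂ = [S(1−0.048)/(4σ)]^(1/4) = 141.0 K.
ΔT = T₂ − T₁ = 7.719 K.

7.72 K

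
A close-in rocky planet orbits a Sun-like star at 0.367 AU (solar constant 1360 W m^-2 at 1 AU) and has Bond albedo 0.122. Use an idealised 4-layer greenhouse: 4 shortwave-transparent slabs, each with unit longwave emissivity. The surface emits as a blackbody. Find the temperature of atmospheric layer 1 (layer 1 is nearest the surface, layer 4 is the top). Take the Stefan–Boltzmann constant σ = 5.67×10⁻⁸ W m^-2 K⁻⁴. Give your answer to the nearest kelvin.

Irradiance scales as 1/d², so S = 1360 W m^-2 × (1/0.367)² = 10100 W m^-2.
Top-of-atmosphere balance: σT_e⁴ = S(1−α)/4 = 2216 W m^-2 → T_e = 444.6 K.
Each opaque layer satisfies 2T_j⁴ = T_{j−1}⁴ + T_{j+1}⁴, giving T_k⁴ = (N+1−k)T_e⁴.
T_1 = (4)^(1/4)·444.6 = 628.8 K.

629 K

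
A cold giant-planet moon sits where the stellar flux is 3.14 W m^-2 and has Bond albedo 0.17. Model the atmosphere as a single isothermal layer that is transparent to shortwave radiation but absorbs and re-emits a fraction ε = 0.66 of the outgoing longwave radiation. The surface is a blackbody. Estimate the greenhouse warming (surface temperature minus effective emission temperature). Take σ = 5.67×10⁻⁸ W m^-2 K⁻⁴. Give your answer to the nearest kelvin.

At the top of the atmosphere, σT_e⁴ = S(1−α)/4 = 0.6515 W m^-2, giving T_e = 58.22 K.
For a single slab of emissivity ε, T_s⁴ = 2T_e⁴/(2−ε); thus T_s = 58.22·(1.493)^(1/4) = 64.35 K.
The atmosphere warms the surface by 6.131 K.

6 K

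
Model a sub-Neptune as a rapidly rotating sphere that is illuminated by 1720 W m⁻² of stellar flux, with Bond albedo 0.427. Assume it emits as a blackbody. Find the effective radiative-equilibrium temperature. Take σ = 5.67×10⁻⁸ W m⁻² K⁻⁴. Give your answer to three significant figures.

257 K

Absorbed flux (global mean): S(1−α)/4 = 1720·0.573/4 = 246.4 W m⁻².
Set σT⁴ = 246.4 → T = (246.4/σ)^(1/4) = 256.7 K.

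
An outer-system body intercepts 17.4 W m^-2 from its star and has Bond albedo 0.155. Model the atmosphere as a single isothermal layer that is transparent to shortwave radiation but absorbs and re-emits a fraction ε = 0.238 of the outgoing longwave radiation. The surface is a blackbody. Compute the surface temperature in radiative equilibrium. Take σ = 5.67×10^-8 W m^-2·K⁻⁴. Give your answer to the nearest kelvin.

93 kelvin

At the top of the atmosphere, σT_e⁴ = S(1−α)/4 = 3.676 W m^-2, giving T_e = 89.73 K.
Surface balance with a leaky layer gives σT_s⁴ = σT_e⁴·2/(2−ε), so T_s = T_e·[2/(2−0.238)]^(1/4) = 92.62 K.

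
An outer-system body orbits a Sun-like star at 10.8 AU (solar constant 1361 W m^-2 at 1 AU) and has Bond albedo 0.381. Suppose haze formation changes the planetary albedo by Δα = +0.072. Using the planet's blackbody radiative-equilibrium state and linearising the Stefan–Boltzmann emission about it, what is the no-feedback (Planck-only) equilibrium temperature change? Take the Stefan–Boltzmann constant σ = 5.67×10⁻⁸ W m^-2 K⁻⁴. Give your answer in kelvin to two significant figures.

Irradiance scales as 1/d², so S = 1361 W m^-2 × (1/10.8)² = 11.67 W m^-2.
Unperturbed T_e = [11.67·(1−0.381)/(4σ)]^¼ = 75.12 K.
The change in absorbed flux is Δ[S(1−α)/4] = −SΔα/4 = -0.2100 W m^-2.
The Planck feedback parameter is 4σT_e³ = 0.09615 W m^-2/K.
Hence the no-feedback warming is ΔF/(4σT_e³) = -2.18 K.

-2.2 kelvin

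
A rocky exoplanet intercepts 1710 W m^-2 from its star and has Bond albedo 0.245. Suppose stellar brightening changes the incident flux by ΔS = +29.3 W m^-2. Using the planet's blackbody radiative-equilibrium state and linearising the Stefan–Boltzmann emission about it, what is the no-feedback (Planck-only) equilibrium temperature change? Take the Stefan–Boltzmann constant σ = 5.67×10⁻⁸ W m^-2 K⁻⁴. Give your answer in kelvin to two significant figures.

1.2 K

Reference equilibrium: T_e = [S(1−α)/(4σ)]^(1/4) = 274.7 K.
Only a fraction (1−α) is absorbed and it's spread over 4πR², so ΔF = (1−α)ΔS/4 = 5.530 W m^-2.
Planck response: λ_P = 4σT_e³ = 4·5.67×10⁻⁸·(274.7)³ = 4.700 W m^-2/K.
ΔT₀ = ΔF/λ_P = 5.530/4.700 = 1.18 K.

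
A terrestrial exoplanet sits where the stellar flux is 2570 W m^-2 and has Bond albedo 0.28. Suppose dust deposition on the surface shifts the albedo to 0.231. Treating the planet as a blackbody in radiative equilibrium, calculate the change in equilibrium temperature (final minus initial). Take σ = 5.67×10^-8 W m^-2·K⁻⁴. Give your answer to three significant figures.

With α = 0.28, T₁ = 300.5 K.
Final:   T₂ = [S(1−0.231)/(4σ)]^(1/4) = 305.5 K.
Change: 305.5 − 300.5 = 4.988 K.

4.99 kelvin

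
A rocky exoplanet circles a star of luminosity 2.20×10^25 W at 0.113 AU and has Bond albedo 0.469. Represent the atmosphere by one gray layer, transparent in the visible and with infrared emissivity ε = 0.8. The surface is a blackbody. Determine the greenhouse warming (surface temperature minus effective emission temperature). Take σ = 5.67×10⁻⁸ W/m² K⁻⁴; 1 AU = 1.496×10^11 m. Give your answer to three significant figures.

47.1 kelvin

d = 0.113 × 1.496×10^11 m = 1.690×10^10 m.
Flux at the orbit: S = L/(4πd²) = 2.20×10^25/(4π·(1.69×10^10)²) = 6126 W/m².
The planet radiates to space at T_e = [S(1−α)/(4σ)]^(1/4) = 346.1 K.
Surface balance with a leaky layer gives σT_s⁴ = σT_e⁴·2/(2−ε), so T_s = T_e·[2/(2−0.8)]^(1/4) = 393.2 K.
Greenhouse warming: T_s − T_e = 47.14 K.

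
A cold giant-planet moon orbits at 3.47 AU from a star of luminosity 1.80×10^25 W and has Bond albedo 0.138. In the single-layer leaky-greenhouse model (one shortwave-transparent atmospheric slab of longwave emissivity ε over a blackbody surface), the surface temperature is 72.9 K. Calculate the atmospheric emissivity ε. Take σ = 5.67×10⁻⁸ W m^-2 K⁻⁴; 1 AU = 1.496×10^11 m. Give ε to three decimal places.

Orbital distance: d = 3.47 AU = 5.191×10^11 m.
Spreading L over a sphere of radius d: S = 1.80×10^25/(4π·5.19×10^11²) = 5.315 W m^-2.
First, T_e = [5.315·(1−0.138)/(4σ)]^(1/4) = 67.04 K.
Inverting T_s⁴ = 2T_e⁴/(2−ε): (T_e/T_s)⁴ = 0.7153, so ε = 2(1 − 0.7153) = 0.5694.

0.569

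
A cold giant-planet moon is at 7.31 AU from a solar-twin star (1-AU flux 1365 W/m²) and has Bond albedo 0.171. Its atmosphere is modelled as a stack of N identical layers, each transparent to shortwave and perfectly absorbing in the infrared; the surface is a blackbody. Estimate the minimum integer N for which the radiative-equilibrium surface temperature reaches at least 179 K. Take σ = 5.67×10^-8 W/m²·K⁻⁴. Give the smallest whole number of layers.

Flux at the orbit: S = 1365/(7.31)² = 25.54 W/m².
Top-of-atmosphere balance: σT_e⁴ = S(1−α)/4 = 5.294 W/m² → T_e = 98.30 K.
T_s = (N+1)^(1/4)·T_e ≥ 179 K requires N+1 ≥ (T_s/T_e)⁴ = (179/98.30)⁴ = 10.995.
So N ≥ 9.995; the smallest integer is N = 10.

10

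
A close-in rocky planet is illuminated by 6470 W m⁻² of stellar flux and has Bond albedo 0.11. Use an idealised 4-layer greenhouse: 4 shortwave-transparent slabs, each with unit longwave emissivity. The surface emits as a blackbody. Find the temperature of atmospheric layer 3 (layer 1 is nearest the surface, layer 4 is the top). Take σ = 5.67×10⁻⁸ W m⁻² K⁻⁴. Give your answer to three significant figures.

475 K

The effective emission temperature is T_e = [S(1−α)/(4σ)]^¼ = 399.2 K.
The net upward flux σT_e⁴ is constant between every pair of levels, so T_k⁴ = (N+1−k)T_e⁴.
With k = 3: T_3 = (4+1−3)^¼·399.2 K = 474.7 K.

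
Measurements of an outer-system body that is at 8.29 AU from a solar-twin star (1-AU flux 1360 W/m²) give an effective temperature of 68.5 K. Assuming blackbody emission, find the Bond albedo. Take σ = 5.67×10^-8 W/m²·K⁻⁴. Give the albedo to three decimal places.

0.748

Irradiance scales as 1/d², so S = 1360 W/m² × (1/8.29)² = 19.79 W/m².
From σT⁴ = S(1−α)/4 we invert for α: 1−α = 4σT⁴/S.
4σT⁴ = 4·5.67×10⁻⁸·(68.5)⁴ = 4.994 W/m².
Hence α = 1 − 4.994/19.79 = 0.7477.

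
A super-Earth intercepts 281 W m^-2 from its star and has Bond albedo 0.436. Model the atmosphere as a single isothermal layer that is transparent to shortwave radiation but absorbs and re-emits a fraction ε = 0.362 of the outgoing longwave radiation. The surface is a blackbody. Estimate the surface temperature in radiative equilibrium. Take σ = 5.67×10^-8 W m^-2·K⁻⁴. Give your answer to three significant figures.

171 K

The planet radiates to space at T_e = [S(1−α)/(4σ)]^(1/4) = 162.6 K.
The surface balance (absorbed SW + ε·downward IR = σT_s⁴) with T_a⁴ = T_s⁴/2 reduces to T_s = T_e·[2/(2−ε)]^¼ = 170.9 K.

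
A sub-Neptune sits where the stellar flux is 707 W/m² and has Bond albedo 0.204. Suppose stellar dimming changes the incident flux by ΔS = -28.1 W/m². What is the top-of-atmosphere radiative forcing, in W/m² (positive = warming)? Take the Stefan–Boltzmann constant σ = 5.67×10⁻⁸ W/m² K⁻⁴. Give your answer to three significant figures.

ΔF = Δ[S(1−α)]/4 = (1−0.204)·-28.1/4 = -5.592 W/m².

-5.59 W/m²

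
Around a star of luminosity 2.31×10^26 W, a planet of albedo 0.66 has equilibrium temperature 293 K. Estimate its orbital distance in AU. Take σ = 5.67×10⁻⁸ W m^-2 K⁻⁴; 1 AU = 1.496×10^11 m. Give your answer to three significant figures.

0.409 AU

Energy balance gives S = 4σT⁴/(1−α) = 4916 W m^-2.
Then d = [L/(4πS)]^(1/2) = 6.115×10^10 m, i.e. 0.4087 AU.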